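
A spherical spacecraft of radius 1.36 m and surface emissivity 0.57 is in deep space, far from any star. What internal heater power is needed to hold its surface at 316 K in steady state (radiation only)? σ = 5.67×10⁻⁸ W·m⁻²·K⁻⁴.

P = εσ·4πr²·T⁴.
4πr² = 23.24 m²; T⁴ = 9.971×10⁹ K⁴.
P = 0.57·5.67×10⁻⁸·23.24·9.971×10⁹.

P ≈ 7490 W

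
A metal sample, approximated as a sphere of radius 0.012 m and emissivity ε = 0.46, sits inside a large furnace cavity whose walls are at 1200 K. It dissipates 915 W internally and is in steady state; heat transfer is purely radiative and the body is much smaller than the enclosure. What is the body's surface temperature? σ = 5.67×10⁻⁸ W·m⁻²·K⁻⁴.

For a small grey body in a large enclosure, net radiated power = εσA(T⁴ − T_w⁴).
Steady state: P = εσA(T⁴ − T_w⁴) with A = 4πr² = 0.001810 m².
T⁴ = P/(εσA) + T_w⁴ = 915/(0.46·5.67×10⁻⁸·0.001810) + (1200)⁴
    = 1.939×10¹³ + 2.074×10¹² = 2.146×10¹³ K⁴.

T ≈ 2150 K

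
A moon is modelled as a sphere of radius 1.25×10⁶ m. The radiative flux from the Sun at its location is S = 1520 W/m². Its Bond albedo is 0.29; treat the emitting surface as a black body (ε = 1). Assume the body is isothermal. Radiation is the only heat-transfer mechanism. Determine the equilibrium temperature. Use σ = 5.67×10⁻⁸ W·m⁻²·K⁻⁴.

T ≈ 263 K

At equilibrium, absorbed power = emitted power.
Absorbing cross-section = πr² = 4.909×10¹² m²; emitting surface = 4πr² = 1.963×10¹³ m² (ratio 4).
(1−a)S·A_cross = εσ·A_surf·T⁴  ⇒  T⁴ = (1−a)S/(4σ).
T⁴ = 0.710·1520/(4·5.67×10⁻⁸) = 4.758×10⁹ K⁴.
T = (4.758×10⁹)^(1/4).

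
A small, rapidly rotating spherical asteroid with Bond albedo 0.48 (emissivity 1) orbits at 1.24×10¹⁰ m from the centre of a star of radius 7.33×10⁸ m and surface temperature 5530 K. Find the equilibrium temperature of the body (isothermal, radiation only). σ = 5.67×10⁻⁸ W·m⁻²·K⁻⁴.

T ≈ 807 K

The star's surface emits σT_*⁴; at distance d the flux is S = σT_*⁴(R_*/d)².
S = 5.67×10⁻⁸·(5530)⁴·(7.33×10⁸/1.24×10¹⁰)² = 1.853×10⁵ W/m².
For an isothermal sphere T⁴ = (1−a)S/(4σ) = 4.248×10¹¹ K⁴.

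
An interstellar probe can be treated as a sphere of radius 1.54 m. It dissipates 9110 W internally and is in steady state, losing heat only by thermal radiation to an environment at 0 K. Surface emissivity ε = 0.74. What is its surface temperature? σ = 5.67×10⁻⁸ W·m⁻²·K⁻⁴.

Steady state: internal power = radiated power, P = εσA T⁴.
Radiating area A = 4πr² = 29.80 m².
T⁴ = P/(εσA) = 9110/(0.74·5.67×10⁻⁸·29.80) = 7.285×10⁹ K⁴.
T = (7.285×10⁹)^(1/4).

T ≈ 292 K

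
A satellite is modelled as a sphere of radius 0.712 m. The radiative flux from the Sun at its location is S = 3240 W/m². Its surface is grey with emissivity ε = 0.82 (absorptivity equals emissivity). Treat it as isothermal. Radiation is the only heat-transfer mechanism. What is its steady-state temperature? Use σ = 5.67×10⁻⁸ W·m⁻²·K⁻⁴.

At equilibrium, absorbed power = emitted power.
Absorbing cross-section = πr² = 1.593 m²; emitting surface = 4πr² = 6.370 m² (ratio 4).
εS·A_cross = εσ·A_surf·T⁴  ⇒  T⁴ = S/(4σ)   (ε cancels).
T⁴ = 3240/(4·5.67×10⁻⁸) = 1.429×10¹⁰ K⁴.
T = (1.429×10¹⁰)^(1/4).

T ≈ 346 K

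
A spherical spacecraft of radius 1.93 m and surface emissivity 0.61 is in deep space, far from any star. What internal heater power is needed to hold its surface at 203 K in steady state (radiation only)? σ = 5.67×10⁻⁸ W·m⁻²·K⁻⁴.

P = εσ·4πr²·T⁴.
4πr² = 46.81 m²; T⁴ = 1.698×10⁹ K⁴.
P = 0.61·5.67×10⁻⁸·46.81·1.698×10⁹.

P ≈ 2750 W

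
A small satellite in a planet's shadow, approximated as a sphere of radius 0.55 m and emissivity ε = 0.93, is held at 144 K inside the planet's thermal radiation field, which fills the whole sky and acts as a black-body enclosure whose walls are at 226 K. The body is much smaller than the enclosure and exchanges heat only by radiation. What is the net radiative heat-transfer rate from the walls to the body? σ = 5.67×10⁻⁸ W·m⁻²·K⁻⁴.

P_net ≈ 437 W

For a small grey body in a large enclosure: P_net = εσA(T_body⁴ − T_wall⁴).
A = 4πr² = 3.801 m²; T_body⁴ − T_wall⁴ = 4.300×10⁸ − 2.609×10⁹ = -2.179×10⁹ K⁴.
|P_net| = 0.93·5.67×10⁻⁸·3.801·2.179×10⁹.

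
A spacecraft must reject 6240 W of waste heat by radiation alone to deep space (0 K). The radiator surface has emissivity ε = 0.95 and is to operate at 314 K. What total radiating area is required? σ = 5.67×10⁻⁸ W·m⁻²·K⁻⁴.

A ≈ 11.9 m²

P = εσA T⁴ ⇒ A = P/(εσT⁴).
T⁴ = 9.721×10⁹ K⁴.
A = 6240/(0.95 × 5.67×10⁻⁸ × 9.721×10⁹).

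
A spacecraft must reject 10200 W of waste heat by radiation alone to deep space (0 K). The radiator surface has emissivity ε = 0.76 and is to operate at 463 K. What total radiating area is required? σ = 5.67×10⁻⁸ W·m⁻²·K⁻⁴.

P = εσA T⁴ ⇒ A = P/(εσT⁴).
T⁴ = 4.595×10¹⁰ K⁴.
A = 10200/(0.76 × 5.67×10⁻⁸ × 4.595×10¹⁰).

A ≈ 5.15 m²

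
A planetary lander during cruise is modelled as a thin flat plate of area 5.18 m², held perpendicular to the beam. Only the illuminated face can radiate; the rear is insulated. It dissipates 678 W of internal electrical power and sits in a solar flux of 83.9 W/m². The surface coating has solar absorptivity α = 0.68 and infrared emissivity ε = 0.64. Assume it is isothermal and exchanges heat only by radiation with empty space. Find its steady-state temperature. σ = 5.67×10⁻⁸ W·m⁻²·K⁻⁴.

At steady state, absorbed solar power + internal power = radiated power.
Absorbed: α·S·A_cross = 0.68·83.9·5.180 = 295.5 W (cross-section A).
Total input = 295.5 + 678 = 973.5 W.
Radiated: εσ·A_surf·T⁴ with A_surf = A = 5.180 m².
T⁴ = 973.5/(0.64·5.67×10⁻⁸·5.180) = 5.179×10⁹ K⁴.

T ≈ 268 K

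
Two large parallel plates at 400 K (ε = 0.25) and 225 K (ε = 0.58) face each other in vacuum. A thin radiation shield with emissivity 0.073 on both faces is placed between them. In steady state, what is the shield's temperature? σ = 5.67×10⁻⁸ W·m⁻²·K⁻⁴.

T_s ≈ 339 K

In steady state the net flux on the hot side equals that on the cold side.
σ(T₁⁴−T_s⁴)/D₁ = σ(T_s⁴−T₂⁴)/D₂, with D₁ = 1/ε₁+1/ε_s−1 = 16.70, D₂ = 1/ε_s+1/ε₂−1 = 14.42.
Solve for T_s⁴: T_s⁴ = (D₂·T₁⁴ + D₁·T₂⁴)/(D₁+D₂) = 1.324×10¹⁰ K⁴.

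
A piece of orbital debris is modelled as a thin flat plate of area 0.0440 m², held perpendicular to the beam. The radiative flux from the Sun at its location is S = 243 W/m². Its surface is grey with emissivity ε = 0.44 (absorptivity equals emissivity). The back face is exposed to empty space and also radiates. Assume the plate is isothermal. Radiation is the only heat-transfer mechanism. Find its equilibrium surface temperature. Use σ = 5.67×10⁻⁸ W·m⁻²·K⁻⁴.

At equilibrium, absorbed power = emitted power.
Absorbing cross-section = A = 0.04400 m²; emitting surface = 2A = 0.08800 m² (ratio 2).
εS·A_cross = εσ·A_surf·T⁴  ⇒  T⁴ = S/(2σ)   (ε cancels).
T⁴ = 243/(2·5.67×10⁻⁸) = 2.143×10⁹ K⁴.
T = (2.143×10⁹)^(1/4).

T ≈ 215 K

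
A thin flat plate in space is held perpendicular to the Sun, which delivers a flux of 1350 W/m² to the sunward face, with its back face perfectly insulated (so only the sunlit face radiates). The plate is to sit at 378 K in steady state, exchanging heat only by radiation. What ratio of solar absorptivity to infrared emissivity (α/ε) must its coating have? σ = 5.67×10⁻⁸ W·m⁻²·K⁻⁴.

α/ε ≈ 0.857

Balance: αS·A = εσ·1A·T⁴ ⇒ α/ε = σT⁴/S.
α/ε = 5.67×10⁻⁸·(378)⁴/1350 = 5.67×10⁻⁸·2.042×10¹⁰/1350.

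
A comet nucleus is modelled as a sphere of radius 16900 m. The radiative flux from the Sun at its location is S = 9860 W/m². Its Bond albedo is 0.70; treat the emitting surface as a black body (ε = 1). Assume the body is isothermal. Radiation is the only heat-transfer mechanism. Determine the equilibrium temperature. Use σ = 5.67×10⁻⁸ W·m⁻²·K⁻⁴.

T ≈ 338 K

At equilibrium, absorbed power = emitted power.
Absorbing cross-section = πr² = 8.973×10⁸ m²; emitting surface = 4πr² = 3.589×10⁹ m² (ratio 4).
(1−a)S·A_cross = εσ·A_surf·T⁴  ⇒  T⁴ = (1−a)S/(4σ).
T⁴ = 0.300·9860/(4·5.67×10⁻⁸) = 1.304×10¹⁰ K⁴.
T = (1.304×10¹⁰)^(1/4).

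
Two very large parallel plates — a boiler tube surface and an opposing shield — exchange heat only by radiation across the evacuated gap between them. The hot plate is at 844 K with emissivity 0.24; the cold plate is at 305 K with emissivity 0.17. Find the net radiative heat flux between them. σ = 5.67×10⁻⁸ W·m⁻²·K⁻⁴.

For two infinite grey parallel plates, q = σ(T₁⁴ − T₂⁴)/(1/ε₁ + 1/ε₂ − 1).
T₁⁴ − T₂⁴ = 5.074×10¹¹ − 8.654×10⁹ = 4.988×10¹¹ K⁴.
1/ε₁ + 1/ε₂ − 1 = 4.167 + 5.882 − 1 = 9.049.
q = 5.67×10⁻⁸ × 4.988×10¹¹ / 9.049.

q ≈ 3130 W/m²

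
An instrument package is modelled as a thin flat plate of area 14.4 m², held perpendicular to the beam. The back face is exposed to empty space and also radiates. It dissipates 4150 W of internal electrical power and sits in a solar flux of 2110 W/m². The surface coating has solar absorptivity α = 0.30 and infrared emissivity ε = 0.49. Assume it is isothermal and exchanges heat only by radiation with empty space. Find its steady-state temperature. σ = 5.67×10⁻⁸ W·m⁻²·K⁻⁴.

T ≈ 359 K

At steady state, absorbed solar power + internal power = radiated power.
Absorbed: α·S·A_cross = 0.30·2110·14.40 = 9115 W (cross-section A).
Total input = 9115 + 4150 = 13270 W.
Radiated: εσ·A_surf·T⁴ with A_surf = 2A = 28.80 m².
T⁴ = 13270/(0.49·5.67×10⁻⁸·28.80) = 1.658×10¹⁰ K⁴.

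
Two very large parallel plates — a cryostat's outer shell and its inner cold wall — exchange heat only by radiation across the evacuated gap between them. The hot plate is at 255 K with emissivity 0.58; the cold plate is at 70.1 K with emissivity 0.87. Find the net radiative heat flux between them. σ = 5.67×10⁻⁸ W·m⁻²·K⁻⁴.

q ≈ 127 W/m²

For two infinite grey parallel plates, q = σ(T₁⁴ − T₂⁴)/(1/ε₁ + 1/ε₂ − 1).
T₁⁴ − T₂⁴ = 4.228×10⁹ − 2.415×10⁷ = 4.204×10⁹ K⁴.
1/ε₁ + 1/ε₂ − 1 = 1.724 + 1.149 − 1 = 1.874.
q = 5.67×10⁻⁸ × 4.204×10⁹ / 1.874.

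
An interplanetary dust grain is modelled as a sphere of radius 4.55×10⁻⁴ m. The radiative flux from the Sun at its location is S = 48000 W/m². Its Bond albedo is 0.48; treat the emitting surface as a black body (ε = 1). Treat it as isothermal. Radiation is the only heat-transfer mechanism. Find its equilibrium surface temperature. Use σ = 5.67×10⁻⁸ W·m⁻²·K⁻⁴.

T ≈ 576 K

At equilibrium, absorbed power = emitted power.
Absorbing cross-section = πr² = 6.504×10⁻⁷ m²; emitting surface = 4πr² = 2.602×10⁻⁶ m² (ratio 4).
(1−a)S·A_cross = εσ·A_surf·T⁴  ⇒  T⁴ = (1−a)S/(4σ).
T⁴ = 0.520·48000/(4·5.67×10⁻⁸) = 1.101×10¹¹ K⁴.
T = (1.101×10¹¹)^(1/4).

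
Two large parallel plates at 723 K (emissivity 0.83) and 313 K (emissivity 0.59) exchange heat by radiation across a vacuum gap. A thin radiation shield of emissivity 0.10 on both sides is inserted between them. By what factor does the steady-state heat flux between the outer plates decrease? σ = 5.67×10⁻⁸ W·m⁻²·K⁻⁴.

Without shield: q₀ = σΔ(T⁴)/(1/ε₁+1/ε₂−1) with denominator 1.900.
With shield the two gaps are in series; the resistances add: (1/ε₁+1/ε_s−1)+(1/ε_s+1/ε₂−1) = 10.20+10.69 = 20.90.
Heat-flux ratio q₀/q = 20.90/1.900.

factor ≈ 11.0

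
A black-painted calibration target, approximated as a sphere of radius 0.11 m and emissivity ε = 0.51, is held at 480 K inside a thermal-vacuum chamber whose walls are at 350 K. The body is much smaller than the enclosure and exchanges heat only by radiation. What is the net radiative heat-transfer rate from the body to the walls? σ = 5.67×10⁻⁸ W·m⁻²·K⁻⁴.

P_net ≈ 167 W

For a small grey body in a large enclosure: P_net = εσA(T_body⁴ − T_wall⁴).
A = 4πr² = 0.1521 m²; T_body⁴ − T_wall⁴ = 5.308×10¹⁰ − 1.501×10¹⁰ = 3.808×10¹⁰ K⁴.
|P_net| = 0.51·5.67×10⁻⁸·0.1521·3.808×10¹⁰.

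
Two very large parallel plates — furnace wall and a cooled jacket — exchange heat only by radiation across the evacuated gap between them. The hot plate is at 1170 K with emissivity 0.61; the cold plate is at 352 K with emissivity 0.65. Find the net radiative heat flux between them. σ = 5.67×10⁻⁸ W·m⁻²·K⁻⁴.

For two infinite grey parallel plates, q = σ(T₁⁴ − T₂⁴)/(1/ε₁ + 1/ε₂ − 1).
T₁⁴ − T₂⁴ = 1.874×10¹² − 1.535×10¹⁰ = 1.859×10¹² K⁴.
1/ε₁ + 1/ε₂ − 1 = 1.639 + 1.538 − 1 = 2.178.
q = 5.67×10⁻⁸ × 1.859×10¹² / 2.178.

q ≈ 48400 W/m²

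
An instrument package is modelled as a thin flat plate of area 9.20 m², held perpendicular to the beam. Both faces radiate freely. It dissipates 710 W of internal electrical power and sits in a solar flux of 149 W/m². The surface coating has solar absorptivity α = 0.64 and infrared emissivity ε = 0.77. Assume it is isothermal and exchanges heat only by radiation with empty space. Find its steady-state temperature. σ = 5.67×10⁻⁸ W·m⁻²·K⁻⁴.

T ≈ 211 K

At steady state, absorbed solar power + internal power = radiated power.
Absorbed: α·S·A_cross = 0.64·149·9.200 = 877.3 W (cross-section A).
Total input = 877.3 + 710 = 1587 W.
Radiated: εσ·A_surf·T⁴ with A_surf = 2A = 18.40 m².
T⁴ = 1587/(0.77·5.67×10⁻⁸·18.40) = 1.976×10⁹ K⁴.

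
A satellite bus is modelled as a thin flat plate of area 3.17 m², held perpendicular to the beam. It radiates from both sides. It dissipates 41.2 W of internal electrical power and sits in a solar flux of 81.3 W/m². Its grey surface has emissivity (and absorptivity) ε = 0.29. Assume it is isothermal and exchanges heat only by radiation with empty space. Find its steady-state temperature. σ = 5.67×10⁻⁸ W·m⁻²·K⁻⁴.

T ≈ 183 K

At steady state, absorbed solar power + internal power = radiated power.
Absorbed: α·S·A_cross = 0.29·81.3·3.170 = 74.74 W (cross-section A).
Total input = 74.74 + 41.2 = 115.9 W.
Radiated: εσ·A_surf·T⁴ with A_surf = 2A = 6.340 m².
T⁴ = 115.9/(0.29·5.67×10⁻⁸·6.340) = 1.112×10⁹ K⁴.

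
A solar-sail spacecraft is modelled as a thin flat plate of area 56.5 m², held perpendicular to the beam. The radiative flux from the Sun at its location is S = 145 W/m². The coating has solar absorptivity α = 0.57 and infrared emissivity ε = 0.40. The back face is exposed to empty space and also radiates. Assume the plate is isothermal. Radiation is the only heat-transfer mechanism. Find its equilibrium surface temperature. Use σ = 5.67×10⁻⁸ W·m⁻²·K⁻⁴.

At equilibrium, absorbed power = emitted power.
Absorbing cross-section = A = 56.50 m²; emitting surface = 2A = 113.0 m² (ratio 2).
αS·A_cross = εσ·A_surf·T⁴  ⇒  T⁴ = αS/(ε·2σ).
T⁴ = 0.570·145/(0.40·2·5.67×10⁻⁸) = 1.822×10⁹ K⁴.
T = (1.822×10⁹)^(1/4).

T ≈ 207 K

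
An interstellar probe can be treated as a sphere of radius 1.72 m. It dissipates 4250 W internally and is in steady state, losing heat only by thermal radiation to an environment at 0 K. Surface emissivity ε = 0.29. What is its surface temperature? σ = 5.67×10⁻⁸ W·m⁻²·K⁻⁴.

T ≈ 289 K

Steady state: internal power = radiated power, P = εσA T⁴.
Radiating area A = 4πr² = 37.18 m².
T⁴ = P/(εσA) = 4250/(0.29·5.67×10⁻⁸·37.18) = 6.953×10⁹ K⁴.
T = (6.953×10⁹)^(1/4).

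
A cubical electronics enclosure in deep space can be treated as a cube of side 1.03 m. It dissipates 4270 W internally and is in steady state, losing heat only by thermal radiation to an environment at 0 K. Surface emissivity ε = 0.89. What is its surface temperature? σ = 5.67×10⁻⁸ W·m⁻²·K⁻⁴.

T ≈ 340 K

Steady state: internal power = radiated power, P = εσA T⁴.
Radiating area A = 6L² = 6.365 m².
T⁴ = P/(εσA) = 4270/(0.89·5.67×10⁻⁸·6.365) = 1.329×10¹⁰ K⁴.
T = (1.329×10¹⁰)^(1/4).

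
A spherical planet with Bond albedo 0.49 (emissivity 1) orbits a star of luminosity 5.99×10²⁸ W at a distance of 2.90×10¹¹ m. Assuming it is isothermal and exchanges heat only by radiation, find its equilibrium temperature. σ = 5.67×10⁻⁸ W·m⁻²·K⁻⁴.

T ≈ 597 K

First find the stellar flux at distance d: S = L/(4πd²) = 5.99×10²⁸/(4π·(2.90×10¹¹)²) = 56680 W/m².
For an isothermal sphere, absorbed (1−a)S·πr² = emitted σ·4πr²·T⁴, so T⁴ = (1−a)S/(4σ).
T⁴ = 0.510·56680/(4·5.67×10⁻⁸) = 1.275×10¹¹ K⁴.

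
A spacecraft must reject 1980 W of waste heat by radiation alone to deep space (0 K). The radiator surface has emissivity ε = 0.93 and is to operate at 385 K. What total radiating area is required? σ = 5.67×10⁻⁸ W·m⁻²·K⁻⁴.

P = εσA T⁴ ⇒ A = P/(εσT⁴).
T⁴ = 2.197×10¹⁰ K⁴.
A = 1980/(0.93 × 5.67×10⁻⁸ × 2.197×10¹⁰).

A ≈ 1.71 m²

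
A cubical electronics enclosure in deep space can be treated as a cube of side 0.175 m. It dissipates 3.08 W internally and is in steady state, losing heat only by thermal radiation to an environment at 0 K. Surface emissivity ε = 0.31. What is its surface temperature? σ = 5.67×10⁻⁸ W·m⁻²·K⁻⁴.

T ≈ 176 K

Steady state: internal power = radiated power, P = εσA T⁴.
Radiating area A = 6L² = 0.1837 m².
T⁴ = P/(εσA) = 3.08/(0.31·5.67×10⁻⁸·0.1837) = 9.536×10⁸ K⁴.
T = (9.536×10⁸)^(1/4).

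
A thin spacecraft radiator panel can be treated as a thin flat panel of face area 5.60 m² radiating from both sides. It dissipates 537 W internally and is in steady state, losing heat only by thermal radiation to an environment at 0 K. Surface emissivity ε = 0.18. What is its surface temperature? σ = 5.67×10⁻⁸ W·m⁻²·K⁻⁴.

Steady state: internal power = radiated power, P = εσA T⁴.
Radiating area A = 2·5.60 = 11.20 m².
T⁴ = P/(εσA) = 537/(0.18·5.67×10⁻⁸·11.20) = 4.698×10⁹ K⁴.
T = (4.698×10⁹)^(1/4).

T ≈ 262 K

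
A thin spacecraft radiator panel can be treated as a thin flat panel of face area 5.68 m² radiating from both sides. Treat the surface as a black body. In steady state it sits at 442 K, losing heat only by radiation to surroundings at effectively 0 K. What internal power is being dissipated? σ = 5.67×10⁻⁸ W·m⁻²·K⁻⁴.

P ≈ 24600 W

Steady state: P = εσA T⁴.
A = 2·5.68 = 11.36 m²; T⁴ = (442)⁴ = 3.817×10¹⁰ K⁴.
P = 1.0 × 5.67×10⁻⁸ × 11.36 × 3.817×10¹⁰.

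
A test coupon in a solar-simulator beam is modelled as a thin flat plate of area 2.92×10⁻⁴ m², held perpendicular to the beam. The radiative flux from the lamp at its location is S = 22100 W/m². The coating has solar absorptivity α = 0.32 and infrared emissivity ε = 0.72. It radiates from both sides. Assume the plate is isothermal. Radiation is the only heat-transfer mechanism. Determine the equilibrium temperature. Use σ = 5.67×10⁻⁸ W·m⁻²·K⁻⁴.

T ≈ 542 K

At equilibrium, absorbed power = emitted power.
Absorbing cross-section = A = 2.920×10⁻⁴ m²; emitting surface = 2A = 5.840×10⁻⁴ m² (ratio 2).
αS·A_cross = εσ·A_surf·T⁴  ⇒  T⁴ = αS/(ε·2σ).
T⁴ = 0.320·22100/(0.72·2·5.67×10⁻⁸) = 8.662×10¹⁰ K⁴.
T = (8.662×10¹⁰)^(1/4).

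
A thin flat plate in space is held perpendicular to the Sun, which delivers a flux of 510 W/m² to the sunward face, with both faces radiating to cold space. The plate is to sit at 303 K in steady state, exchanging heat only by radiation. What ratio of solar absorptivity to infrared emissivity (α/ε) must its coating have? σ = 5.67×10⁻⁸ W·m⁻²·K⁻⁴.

α/ε ≈ 1.87

Balance: αS·A = εσ·2A·T⁴ ⇒ α/ε = 2σT⁴/S.
α/ε = 2·5.67×10⁻⁸·(303)⁴/510 = 2·5.67×10⁻⁸·8.429×10⁹/510.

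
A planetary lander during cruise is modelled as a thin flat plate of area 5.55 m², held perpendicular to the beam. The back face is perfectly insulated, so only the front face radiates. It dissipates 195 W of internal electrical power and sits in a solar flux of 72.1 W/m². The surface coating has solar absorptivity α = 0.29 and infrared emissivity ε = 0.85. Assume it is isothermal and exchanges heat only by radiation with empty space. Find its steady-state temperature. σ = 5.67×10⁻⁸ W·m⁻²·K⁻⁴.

T ≈ 185 K

At steady state, absorbed solar power + internal power = radiated power.
Absorbed: α·S·A_cross = 0.29·72.1·5.550 = 116.0 W (cross-section A).
Total input = 116.0 + 195 = 311.0 W.
Radiated: εσ·A_surf·T⁴ with A_surf = A = 5.550 m².
T⁴ = 311.0/(0.85·5.67×10⁻⁸·5.550) = 1.163×10⁹ K⁴.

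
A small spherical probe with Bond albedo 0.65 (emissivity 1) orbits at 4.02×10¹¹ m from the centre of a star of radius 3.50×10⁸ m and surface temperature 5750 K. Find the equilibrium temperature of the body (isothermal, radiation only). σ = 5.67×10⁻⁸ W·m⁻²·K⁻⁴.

T ≈ 92.3 K

The star's surface emits σT_*⁴; at distance d the flux is S = σT_*⁴(R_*/d)².
S = 5.67×10⁻⁸·(5750)⁴·(3.50×10⁸/4.02×10¹¹)² = 46.98 W/m².
For an isothermal sphere T⁴ = (1−a)S/(4σ) = 7.250×10⁷ K⁴.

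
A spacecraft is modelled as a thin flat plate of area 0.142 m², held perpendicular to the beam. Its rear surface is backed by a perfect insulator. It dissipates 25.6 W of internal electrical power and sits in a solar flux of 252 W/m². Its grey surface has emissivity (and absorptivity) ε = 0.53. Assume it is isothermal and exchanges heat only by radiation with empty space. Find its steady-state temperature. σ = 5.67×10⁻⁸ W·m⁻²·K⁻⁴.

T ≈ 320 K

At steady state, absorbed solar power + internal power = radiated power.
Absorbed: α·S·A_cross = 0.53·252·0.1420 = 18.97 W (cross-section A).
Total input = 18.97 + 25.6 = 44.57 W.
Radiated: εσ·A_surf·T⁴ with A_surf = A = 0.1420 m².
T⁴ = 44.57/(0.53·5.67×10⁻⁸·0.1420) = 1.044×10¹⁰ K⁴.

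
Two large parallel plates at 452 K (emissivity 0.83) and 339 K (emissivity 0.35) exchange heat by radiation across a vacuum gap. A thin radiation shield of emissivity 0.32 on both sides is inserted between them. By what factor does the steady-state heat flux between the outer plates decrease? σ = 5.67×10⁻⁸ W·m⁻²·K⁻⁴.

factor ≈ 2.71

Without shield: q₀ = σΔ(T⁴)/(1/ε₁+1/ε₂−1) with denominator 3.062.
With shield the two gaps are in series; the resistances add: (1/ε₁+1/ε_s−1)+(1/ε_s+1/ε₂−1) = 3.330+4.982 = 8.312.
Heat-flux ratio q₀/q = 8.312/3.062.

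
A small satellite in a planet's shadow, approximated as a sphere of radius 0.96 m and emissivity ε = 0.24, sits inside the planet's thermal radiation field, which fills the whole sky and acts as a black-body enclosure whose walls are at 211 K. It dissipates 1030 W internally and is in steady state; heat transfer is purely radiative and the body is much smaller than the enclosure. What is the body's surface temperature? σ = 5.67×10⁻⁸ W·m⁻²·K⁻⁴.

T ≈ 304 K

For a small grey body in a large enclosure, net radiated power = εσA(T⁴ − T_w⁴).
Steady state: P = εσA(T⁴ − T_w⁴) with A = 4πr² = 11.58 m².
T⁴ = P/(εσA) + T_w⁴ = 1030/(0.24·5.67×10⁻⁸·11.58) + (211)⁴
    = 6.536×10⁹ + 1.982×10⁹ = 8.518×10⁹ K⁴.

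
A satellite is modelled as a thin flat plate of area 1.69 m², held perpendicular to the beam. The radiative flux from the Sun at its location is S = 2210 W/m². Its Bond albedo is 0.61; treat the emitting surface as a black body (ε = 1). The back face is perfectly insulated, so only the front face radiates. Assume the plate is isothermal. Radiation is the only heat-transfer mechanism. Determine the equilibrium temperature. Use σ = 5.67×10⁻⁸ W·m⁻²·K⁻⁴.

At equilibrium, absorbed power = emitted power.
Absorbing cross-section = A = 1.690 m²; emitting surface = A = 1.690 m² (ratio 1).
(1−a)S·A_cross = εσ·A_surf·T⁴  ⇒  T⁴ = (1−a)S/(1σ).
T⁴ = 0.390·2210/(1·5.67×10⁻⁸) = 1.520×10¹⁰ K⁴.
T = (1.520×10¹⁰)^(1/4).

T ≈ 351 K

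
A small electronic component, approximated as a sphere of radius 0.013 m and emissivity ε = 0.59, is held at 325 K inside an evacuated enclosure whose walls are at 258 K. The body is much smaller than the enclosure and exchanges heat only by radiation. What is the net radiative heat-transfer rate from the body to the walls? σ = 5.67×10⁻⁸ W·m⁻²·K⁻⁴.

For a small grey body in a large enclosure: P_net = εσA(T_body⁴ − T_wall⁴).
A = 4πr² = 0.002124 m²; T_body⁴ − T_wall⁴ = 1.116×10¹⁰ − 4.431×10⁹ = 6.726×10⁹ K⁴.
|P_net| = 0.59·5.67×10⁻⁸·0.002124·6.726×10⁹.

P_net ≈ 0.478 W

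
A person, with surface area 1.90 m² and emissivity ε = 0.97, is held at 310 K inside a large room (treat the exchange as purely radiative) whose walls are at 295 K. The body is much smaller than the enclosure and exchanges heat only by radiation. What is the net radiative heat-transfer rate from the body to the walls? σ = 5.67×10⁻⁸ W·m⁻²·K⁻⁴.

P_net ≈ 174 W

For a small grey body in a large enclosure: P_net = εσA(T_body⁴ − T_wall⁴).
A = 1.90 m²; T_body⁴ − T_wall⁴ = 9.235×10⁹ − 7.573×10⁹ = 1.662×10⁹ K⁴.
|P_net| = 0.97·5.67×10⁻⁸·1.900·1.662×10⁹.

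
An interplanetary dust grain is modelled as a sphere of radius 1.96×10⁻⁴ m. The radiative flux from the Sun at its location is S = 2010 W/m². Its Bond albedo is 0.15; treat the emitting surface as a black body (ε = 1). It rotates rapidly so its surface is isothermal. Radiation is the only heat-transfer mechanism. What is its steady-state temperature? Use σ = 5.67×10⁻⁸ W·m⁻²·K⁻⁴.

T ≈ 295 K

At equilibrium, absorbed power = emitted power.
Absorbing cross-section = πr² = 1.207×10⁻⁷ m²; emitting surface = 4πr² = 4.827×10⁻⁷ m² (ratio 4).
(1−a)S·A_cross = εσ·A_surf·T⁴  ⇒  T⁴ = (1−a)S/(4σ).
T⁴ = 0.850·2010/(4·5.67×10⁻⁸) = 7.533×10⁹ K⁴.
T = (7.533×10⁹)^(1/4).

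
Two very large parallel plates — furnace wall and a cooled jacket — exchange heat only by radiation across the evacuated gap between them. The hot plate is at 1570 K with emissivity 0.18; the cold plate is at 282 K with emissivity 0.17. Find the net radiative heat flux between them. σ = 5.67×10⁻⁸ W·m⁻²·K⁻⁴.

q ≈ 33000 W/m²

For two infinite grey parallel plates, q = σ(T₁⁴ − T₂⁴)/(1/ε₁ + 1/ε₂ − 1).
T₁⁴ − T₂⁴ = 6.076×10¹² − 6.324×10⁹ = 6.069×10¹² K⁴.
1/ε₁ + 1/ε₂ − 1 = 5.556 + 5.882 − 1 = 10.44.
q = 5.67×10⁻⁸ × 6.069×10¹² / 10.44.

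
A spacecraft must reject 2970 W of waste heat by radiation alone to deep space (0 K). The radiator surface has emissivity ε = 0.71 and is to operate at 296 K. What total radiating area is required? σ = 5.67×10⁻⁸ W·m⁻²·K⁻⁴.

P = εσA T⁴ ⇒ A = P/(εσT⁴).
T⁴ = 7.677×10⁹ K⁴.
A = 2970/(0.71 × 5.67×10⁻⁸ × 7.677×10⁹).

A ≈ 9.61 m²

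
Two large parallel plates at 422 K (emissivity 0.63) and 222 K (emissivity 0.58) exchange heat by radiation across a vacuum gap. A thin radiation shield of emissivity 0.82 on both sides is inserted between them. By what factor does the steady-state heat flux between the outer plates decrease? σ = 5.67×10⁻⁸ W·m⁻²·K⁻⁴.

factor ≈ 1.62

Without shield: q₀ = σΔ(T⁴)/(1/ε₁+1/ε₂−1) with denominator 2.311.
With shield the two gaps are in series; the resistances add: (1/ε₁+1/ε_s−1)+(1/ε_s+1/ε₂−1) = 1.807+1.944 = 3.750.
Heat-flux ratio q₀/q = 3.750/2.311.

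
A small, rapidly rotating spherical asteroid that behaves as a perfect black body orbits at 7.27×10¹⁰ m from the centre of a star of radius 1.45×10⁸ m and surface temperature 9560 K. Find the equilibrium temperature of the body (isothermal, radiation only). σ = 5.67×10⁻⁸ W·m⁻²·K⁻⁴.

The star's surface emits σT_*⁴; at distance d the flux is S = σT_*⁴(R_*/d)².
S = 5.67×10⁻⁸·(9560)⁴·(1.45×10⁸/7.27×10¹⁰)² = 1884 W/m².
For an isothermal sphere T⁴ = (1−a)S/(4σ) = 8.307×10⁹ K⁴.

T ≈ 302 K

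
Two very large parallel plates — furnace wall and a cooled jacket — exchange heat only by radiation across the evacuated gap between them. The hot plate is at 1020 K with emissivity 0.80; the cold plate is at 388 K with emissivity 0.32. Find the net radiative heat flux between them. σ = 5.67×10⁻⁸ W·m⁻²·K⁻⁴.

For two infinite grey parallel plates, q = σ(T₁⁴ − T₂⁴)/(1/ε₁ + 1/ε₂ − 1).
T₁⁴ − T₂⁴ = 1.082×10¹² − 2.266×10¹⁰ = 1.060×10¹² K⁴.
1/ε₁ + 1/ε₂ − 1 = 1.250 + 3.125 − 1 = 3.375.
q = 5.67×10⁻⁸ × 1.060×10¹² / 3.375.

q ≈ 17800 W/m²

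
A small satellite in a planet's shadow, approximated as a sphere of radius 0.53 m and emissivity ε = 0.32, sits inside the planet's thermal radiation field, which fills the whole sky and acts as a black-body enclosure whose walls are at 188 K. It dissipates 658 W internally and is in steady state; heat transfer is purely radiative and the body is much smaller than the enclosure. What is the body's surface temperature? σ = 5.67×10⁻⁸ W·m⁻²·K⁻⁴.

T ≈ 328 K

For a small grey body in a large enclosure, net radiated power = εσA(T⁴ − T_w⁴).
Steady state: P = εσA(T⁴ − T_w⁴) with A = 4πr² = 3.530 m².
T⁴ = P/(εσA) + T_w⁴ = 658/(0.32·5.67×10⁻⁸·3.530) + (188)⁴
    = 1.027×10¹⁰ + 1.249×10⁹ = 1.152×10¹⁰ K⁴.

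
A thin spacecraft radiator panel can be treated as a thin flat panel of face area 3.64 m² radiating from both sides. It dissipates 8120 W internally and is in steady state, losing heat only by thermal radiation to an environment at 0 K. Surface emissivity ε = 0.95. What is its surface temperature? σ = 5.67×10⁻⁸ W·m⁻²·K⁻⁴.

T ≈ 379 K

Steady state: internal power = radiated power, P = εσA T⁴.
Radiating area A = 2·3.64 = 7.280 m².
T⁴ = P/(εσA) = 8120/(0.95·5.67×10⁻⁸·7.280) = 2.071×10¹⁰ K⁴.
T = (2.071×10¹⁰)^(1/4).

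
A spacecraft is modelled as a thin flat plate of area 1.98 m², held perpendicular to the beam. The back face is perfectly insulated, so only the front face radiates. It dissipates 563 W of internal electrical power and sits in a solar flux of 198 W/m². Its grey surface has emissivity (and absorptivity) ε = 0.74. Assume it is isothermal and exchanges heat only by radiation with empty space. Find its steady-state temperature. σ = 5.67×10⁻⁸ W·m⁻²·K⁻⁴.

T ≈ 318 K

At steady state, absorbed solar power + internal power = radiated power.
Absorbed: α·S·A_cross = 0.74·198·1.980 = 290.1 W (cross-section A).
Total input = 290.1 + 563 = 853.1 W.
Radiated: εσ·A_surf·T⁴ with A_surf = A = 1.980 m².
T⁴ = 853.1/(0.74·5.67×10⁻⁸·1.980) = 1.027×10¹⁰ K⁴.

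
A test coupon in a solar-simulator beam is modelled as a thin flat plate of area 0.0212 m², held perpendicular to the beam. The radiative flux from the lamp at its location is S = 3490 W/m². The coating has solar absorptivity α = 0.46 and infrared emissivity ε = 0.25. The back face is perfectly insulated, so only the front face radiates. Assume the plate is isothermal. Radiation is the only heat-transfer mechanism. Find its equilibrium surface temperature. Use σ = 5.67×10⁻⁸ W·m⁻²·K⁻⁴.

T ≈ 580 K

At equilibrium, absorbed power = emitted power.
Absorbing cross-section = A = 0.02120 m²; emitting surface = A = 0.02120 m² (ratio 1).
αS·A_cross = εσ·A_surf·T⁴  ⇒  T⁴ = αS/(ε·1σ).
T⁴ = 0.460·3490/(0.25·1·5.67×10⁻⁸) = 1.133×10¹¹ K⁴.
T = (1.133×10¹¹)^(1/4).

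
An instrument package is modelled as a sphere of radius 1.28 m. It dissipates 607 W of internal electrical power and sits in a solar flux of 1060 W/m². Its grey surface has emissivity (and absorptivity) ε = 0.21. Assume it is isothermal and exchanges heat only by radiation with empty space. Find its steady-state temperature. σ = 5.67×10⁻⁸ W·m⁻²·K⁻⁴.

T ≈ 291 K

At steady state, absorbed solar power + internal power = radiated power.
Absorbed: α·S·A_cross = 0.21·1060·5.147 = 1146 W (cross-section πr²).
Total input = 1146 + 607 = 1753 W.
Radiated: εσ·A_surf·T⁴ with A_surf = 4πr² = 20.59 m².
T⁴ = 1753/(0.21·5.67×10⁻⁸·20.59) = 7.150×10⁹ K⁴.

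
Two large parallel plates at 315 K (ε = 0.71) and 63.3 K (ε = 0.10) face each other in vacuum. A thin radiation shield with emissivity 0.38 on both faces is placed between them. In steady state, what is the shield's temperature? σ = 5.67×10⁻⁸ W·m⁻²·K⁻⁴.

In steady state the net flux on the hot side equals that on the cold side.
σ(T₁⁴−T_s⁴)/D₁ = σ(T_s⁴−T₂⁴)/D₂, with D₁ = 1/ε₁+1/ε_s−1 = 3.040, D₂ = 1/ε_s+1/ε₂−1 = 11.63.
Solve for T_s⁴: T_s⁴ = (D₂·T₁⁴ + D₁·T₂⁴)/(D₁+D₂) = 7.809×10⁹ K⁴.

T_s ≈ 297 K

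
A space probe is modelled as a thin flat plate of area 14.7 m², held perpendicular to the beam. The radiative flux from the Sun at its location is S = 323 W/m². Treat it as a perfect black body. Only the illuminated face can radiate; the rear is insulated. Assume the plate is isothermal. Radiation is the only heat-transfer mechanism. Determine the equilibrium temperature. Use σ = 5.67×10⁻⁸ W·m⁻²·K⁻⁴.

T ≈ 275 K

At equilibrium, absorbed power = emitted power.
Absorbing cross-section = A = 14.70 m²; emitting surface = A = 14.70 m² (ratio 1).
S·A_cross = εσ·A_surf·T⁴  ⇒  T⁴ = S/(1σ).
T⁴ = 1.00·323/(1·5.67×10⁻⁸) = 5.697×10⁹ K⁴.
T = (5.697×10⁹)^(1/4).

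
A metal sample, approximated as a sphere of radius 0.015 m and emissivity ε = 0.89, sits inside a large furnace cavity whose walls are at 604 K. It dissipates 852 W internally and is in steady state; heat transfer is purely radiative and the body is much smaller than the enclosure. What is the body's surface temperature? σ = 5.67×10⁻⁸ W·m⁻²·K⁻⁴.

T ≈ 1570 K

For a small grey body in a large enclosure, net radiated power = εσA(T⁴ − T_w⁴).
Steady state: P = εσA(T⁴ − T_w⁴) with A = 4πr² = 0.002827 m².
T⁴ = P/(εσA) + T_w⁴ = 852/(0.89·5.67×10⁻⁸·0.002827) + (604)⁴
    = 5.971×10¹² + 1.331×10¹¹ = 6.104×10¹² K⁴.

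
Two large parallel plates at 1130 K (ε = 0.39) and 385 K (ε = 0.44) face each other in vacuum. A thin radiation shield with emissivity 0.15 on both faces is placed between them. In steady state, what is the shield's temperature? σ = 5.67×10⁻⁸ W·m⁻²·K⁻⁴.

In steady state the net flux on the hot side equals that on the cold side.
σ(T₁⁴−T_s⁴)/D₁ = σ(T_s⁴−T₂⁴)/D₂, with D₁ = 1/ε₁+1/ε_s−1 = 8.231, D₂ = 1/ε_s+1/ε₂−1 = 7.939.
Solve for T_s⁴: T_s⁴ = (D₂·T₁⁴ + D₁·T₂⁴)/(D₁+D₂) = 8.117×10¹¹ K⁴.

T_s ≈ 949 K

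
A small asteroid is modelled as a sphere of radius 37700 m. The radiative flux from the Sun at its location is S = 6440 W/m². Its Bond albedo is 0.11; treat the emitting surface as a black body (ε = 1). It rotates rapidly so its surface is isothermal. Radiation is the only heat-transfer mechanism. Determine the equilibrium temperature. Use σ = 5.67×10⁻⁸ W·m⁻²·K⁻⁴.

T ≈ 399 K

At equilibrium, absorbed power = emitted power.
Absorbing cross-section = πr² = 4.465×10⁹ m²; emitting surface = 4πr² = 1.786×10¹⁰ m² (ratio 4).
(1−a)S·A_cross = εσ·A_surf·T⁴  ⇒  T⁴ = (1−a)S/(4σ).
T⁴ = 0.890·6440/(4·5.67×10⁻⁸) = 2.527×10¹⁰ K⁴.
T = (2.527×10¹⁰)^(1/4).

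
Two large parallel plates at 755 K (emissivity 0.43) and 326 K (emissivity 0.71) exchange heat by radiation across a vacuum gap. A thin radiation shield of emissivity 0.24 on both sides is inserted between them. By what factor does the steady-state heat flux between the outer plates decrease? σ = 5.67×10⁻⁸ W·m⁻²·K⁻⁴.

factor ≈ 3.68

Without shield: q₀ = σΔ(T⁴)/(1/ε₁+1/ε₂−1) with denominator 2.734.
With shield the two gaps are in series; the resistances add: (1/ε₁+1/ε_s−1)+(1/ε_s+1/ε₂−1) = 5.492+4.575 = 10.07.
Heat-flux ratio q₀/q = 10.07/2.734.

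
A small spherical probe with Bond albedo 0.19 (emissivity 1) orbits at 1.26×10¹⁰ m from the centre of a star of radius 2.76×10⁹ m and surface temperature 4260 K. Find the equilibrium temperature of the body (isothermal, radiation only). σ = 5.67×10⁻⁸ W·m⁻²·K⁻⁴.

The star's surface emits σT_*⁴; at distance d the flux is S = σT_*⁴(R_*/d)².
S = 5.67×10⁻⁸·(4260)⁴·(2.76×10⁹/1.26×10¹⁰)² = 8.960×10⁵ W/m².
For an isothermal sphere T⁴ = (1−a)S/(4σ) = 3.200×10¹² K⁴.

T ≈ 1340 K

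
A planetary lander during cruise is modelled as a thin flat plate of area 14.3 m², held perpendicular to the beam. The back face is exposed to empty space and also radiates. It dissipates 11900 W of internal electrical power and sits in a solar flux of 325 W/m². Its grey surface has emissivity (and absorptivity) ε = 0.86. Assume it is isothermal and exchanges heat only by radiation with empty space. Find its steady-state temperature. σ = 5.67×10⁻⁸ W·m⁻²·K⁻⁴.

At steady state, absorbed solar power + internal power = radiated power.
Absorbed: α·S·A_cross = 0.86·325·14.30 = 3997 W (cross-section A).
Total input = 3997 + 11900 = 15900 W.
Radiated: εσ·A_surf·T⁴ with A_surf = 2A = 28.60 m².
T⁴ = 15900/(0.86·5.67×10⁻⁸·28.60) = 1.140×10¹⁰ K⁴.

T ≈ 327 K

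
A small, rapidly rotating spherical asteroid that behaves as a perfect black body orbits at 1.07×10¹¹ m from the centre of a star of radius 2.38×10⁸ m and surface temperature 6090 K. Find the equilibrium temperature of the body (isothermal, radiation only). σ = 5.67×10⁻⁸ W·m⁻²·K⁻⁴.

The star's surface emits σT_*⁴; at distance d the flux is S = σT_*⁴(R_*/d)².
S = 5.67×10⁻⁸·(6090)⁴·(2.38×10⁸/1.07×10¹¹)² = 385.9 W/m².
For an isothermal sphere T⁴ = (1−a)S/(4σ) = 1.701×10⁹ K⁴.

T ≈ 203 K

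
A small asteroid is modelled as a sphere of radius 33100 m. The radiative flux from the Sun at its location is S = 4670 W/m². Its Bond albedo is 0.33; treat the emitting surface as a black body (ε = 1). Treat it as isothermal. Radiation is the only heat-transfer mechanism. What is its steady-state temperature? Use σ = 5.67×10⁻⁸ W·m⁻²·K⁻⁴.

At equilibrium, absorbed power = emitted power.
Absorbing cross-section = πr² = 3.442×10⁹ m²; emitting surface = 4πr² = 1.377×10¹⁰ m² (ratio 4).
(1−a)S·A_cross = εσ·A_surf·T⁴  ⇒  T⁴ = (1−a)S/(4σ).
T⁴ = 0.670·4670/(4·5.67×10⁻⁸) = 1.380×10¹⁰ K⁴.
T = (1.380×10¹⁰)^(1/4).

T ≈ 343 K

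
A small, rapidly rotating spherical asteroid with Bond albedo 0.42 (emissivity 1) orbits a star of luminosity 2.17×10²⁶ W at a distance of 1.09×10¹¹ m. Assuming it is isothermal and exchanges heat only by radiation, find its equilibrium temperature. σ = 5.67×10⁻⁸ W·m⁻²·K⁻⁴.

First find the stellar flux at distance d: S = L/(4πd²) = 2.17×10²⁶/(4π·(1.09×10¹¹)²) = 1453 W/m².
For an isothermal sphere, absorbed (1−a)S·πr² = emitted σ·4πr²·T⁴, so T⁴ = (1−a)S/(4σ).
T⁴ = 0.580·1453/(4·5.67×10⁻⁸) = 3.717×10⁹ K⁴.

T ≈ 247 K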